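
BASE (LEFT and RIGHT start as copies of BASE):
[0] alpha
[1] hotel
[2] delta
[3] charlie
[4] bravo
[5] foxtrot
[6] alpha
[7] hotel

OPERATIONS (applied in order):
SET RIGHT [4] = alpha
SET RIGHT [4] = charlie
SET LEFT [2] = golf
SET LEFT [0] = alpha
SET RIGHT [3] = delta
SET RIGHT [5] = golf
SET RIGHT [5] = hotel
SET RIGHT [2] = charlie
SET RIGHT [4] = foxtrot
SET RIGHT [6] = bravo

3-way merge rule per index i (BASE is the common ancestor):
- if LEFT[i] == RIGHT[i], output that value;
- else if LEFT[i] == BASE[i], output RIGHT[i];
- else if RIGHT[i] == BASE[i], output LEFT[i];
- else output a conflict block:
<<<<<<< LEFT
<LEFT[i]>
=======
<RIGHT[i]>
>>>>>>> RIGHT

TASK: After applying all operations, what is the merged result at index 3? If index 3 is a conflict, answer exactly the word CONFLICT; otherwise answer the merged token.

Final LEFT:  [alpha, hotel, golf, charlie, bravo, foxtrot, alpha, hotel]
Final RIGHT: [alpha, hotel, charlie, delta, foxtrot, hotel, bravo, hotel]
i=0: L=alpha R=alpha -> agree -> alpha
i=1: L=hotel R=hotel -> agree -> hotel
i=2: BASE=delta L=golf R=charlie all differ -> CONFLICT
i=3: L=charlie=BASE, R=delta -> take RIGHT -> delta
i=4: L=bravo=BASE, R=foxtrot -> take RIGHT -> foxtrot
i=5: L=foxtrot=BASE, R=hotel -> take RIGHT -> hotel
i=6: L=alpha=BASE, R=bravo -> take RIGHT -> bravo
i=7: L=hotel R=hotel -> agree -> hotel
Index 3 -> delta

Answer: delta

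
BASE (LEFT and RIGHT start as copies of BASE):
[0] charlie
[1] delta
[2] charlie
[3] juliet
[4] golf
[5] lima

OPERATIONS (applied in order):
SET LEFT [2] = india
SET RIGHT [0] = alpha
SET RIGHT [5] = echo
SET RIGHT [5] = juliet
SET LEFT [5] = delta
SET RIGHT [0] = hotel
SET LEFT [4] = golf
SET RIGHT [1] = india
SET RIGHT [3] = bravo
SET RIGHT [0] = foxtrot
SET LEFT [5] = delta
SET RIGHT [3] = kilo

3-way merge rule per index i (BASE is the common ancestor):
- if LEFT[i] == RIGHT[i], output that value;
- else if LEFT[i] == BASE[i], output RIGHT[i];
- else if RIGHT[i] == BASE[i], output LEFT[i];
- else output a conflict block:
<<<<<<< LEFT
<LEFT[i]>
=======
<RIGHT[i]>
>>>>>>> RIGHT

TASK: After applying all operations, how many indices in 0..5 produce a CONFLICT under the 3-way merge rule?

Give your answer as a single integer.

Answer: 1

Derivation:
Final LEFT:  [charlie, delta, india, juliet, golf, delta]
Final RIGHT: [foxtrot, india, charlie, kilo, golf, juliet]
i=0: L=charlie=BASE, R=foxtrot -> take RIGHT -> foxtrot
i=1: L=delta=BASE, R=india -> take RIGHT -> india
i=2: L=india, R=charlie=BASE -> take LEFT -> india
i=3: L=juliet=BASE, R=kilo -> take RIGHT -> kilo
i=4: L=golf R=golf -> agree -> golf
i=5: BASE=lima L=delta R=juliet all differ -> CONFLICT
Conflict count: 1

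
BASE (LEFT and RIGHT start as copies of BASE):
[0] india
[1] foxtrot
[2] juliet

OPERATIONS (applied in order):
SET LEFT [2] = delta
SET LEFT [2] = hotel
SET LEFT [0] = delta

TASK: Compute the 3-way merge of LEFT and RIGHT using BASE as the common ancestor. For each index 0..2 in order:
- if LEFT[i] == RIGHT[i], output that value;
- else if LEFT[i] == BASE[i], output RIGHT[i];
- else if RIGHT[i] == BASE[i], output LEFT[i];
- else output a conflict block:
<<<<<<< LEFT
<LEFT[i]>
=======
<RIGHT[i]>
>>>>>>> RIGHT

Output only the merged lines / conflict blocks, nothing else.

Answer: delta
foxtrot
hotel

Derivation:
Final LEFT:  [delta, foxtrot, hotel]
Final RIGHT: [india, foxtrot, juliet]
i=0: L=delta, R=india=BASE -> take LEFT -> delta
i=1: L=foxtrot R=foxtrot -> agree -> foxtrot
i=2: L=hotel, R=juliet=BASE -> take LEFT -> hotel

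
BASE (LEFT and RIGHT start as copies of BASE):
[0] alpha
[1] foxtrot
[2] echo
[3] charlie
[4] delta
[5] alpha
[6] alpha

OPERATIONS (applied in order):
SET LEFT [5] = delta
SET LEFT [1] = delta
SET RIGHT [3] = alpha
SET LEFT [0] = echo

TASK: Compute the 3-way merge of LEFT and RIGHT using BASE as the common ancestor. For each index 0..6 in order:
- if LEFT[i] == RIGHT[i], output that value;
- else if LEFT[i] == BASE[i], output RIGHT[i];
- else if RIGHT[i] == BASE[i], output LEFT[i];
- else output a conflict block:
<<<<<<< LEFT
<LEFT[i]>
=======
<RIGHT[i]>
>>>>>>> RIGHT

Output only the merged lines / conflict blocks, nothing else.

Final LEFT:  [echo, delta, echo, charlie, delta, delta, alpha]
Final RIGHT: [alpha, foxtrot, echo, alpha, delta, alpha, alpha]
i=0: L=echo, R=alpha=BASE -> take LEFT -> echo
i=1: L=delta, R=foxtrot=BASE -> take LEFT -> delta
i=2: L=echo R=echo -> agree -> echo
i=3: L=charlie=BASE, R=alpha -> take RIGHT -> alpha
i=4: L=delta R=delta -> agree -> delta
i=5: L=delta, R=alpha=BASE -> take LEFT -> delta
i=6: L=alpha R=alpha -> agree -> alpha

Answer: echo
delta
echo
alpha
delta
delta
alpha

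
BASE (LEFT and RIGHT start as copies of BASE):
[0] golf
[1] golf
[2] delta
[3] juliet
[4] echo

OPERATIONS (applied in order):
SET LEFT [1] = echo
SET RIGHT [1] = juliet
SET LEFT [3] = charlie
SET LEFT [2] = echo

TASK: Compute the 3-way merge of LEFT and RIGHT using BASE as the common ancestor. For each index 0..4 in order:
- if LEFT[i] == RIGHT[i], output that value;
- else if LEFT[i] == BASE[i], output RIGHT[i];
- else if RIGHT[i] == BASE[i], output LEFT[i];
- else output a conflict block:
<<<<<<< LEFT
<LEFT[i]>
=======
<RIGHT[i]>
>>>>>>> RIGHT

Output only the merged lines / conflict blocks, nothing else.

Final LEFT:  [golf, echo, echo, charlie, echo]
Final RIGHT: [golf, juliet, delta, juliet, echo]
i=0: L=golf R=golf -> agree -> golf
i=1: BASE=golf L=echo R=juliet all differ -> CONFLICT
i=2: L=echo, R=delta=BASE -> take LEFT -> echo
i=3: L=charlie, R=juliet=BASE -> take LEFT -> charlie
i=4: L=echo R=echo -> agree -> echo

Answer: golf
<<<<<<< LEFT
echo
=======
juliet
>>>>>>> RIGHT
echo
charlie
echo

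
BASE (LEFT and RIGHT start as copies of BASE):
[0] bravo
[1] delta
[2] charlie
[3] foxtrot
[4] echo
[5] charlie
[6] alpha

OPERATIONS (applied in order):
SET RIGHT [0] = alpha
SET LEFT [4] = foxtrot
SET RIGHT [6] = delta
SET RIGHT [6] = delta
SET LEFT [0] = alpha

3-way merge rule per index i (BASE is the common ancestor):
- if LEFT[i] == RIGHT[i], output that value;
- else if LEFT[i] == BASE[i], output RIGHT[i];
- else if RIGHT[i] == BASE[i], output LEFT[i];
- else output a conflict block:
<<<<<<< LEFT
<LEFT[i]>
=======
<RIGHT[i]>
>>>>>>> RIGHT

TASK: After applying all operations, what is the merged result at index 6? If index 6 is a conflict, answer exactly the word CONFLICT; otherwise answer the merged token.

Final LEFT:  [alpha, delta, charlie, foxtrot, foxtrot, charlie, alpha]
Final RIGHT: [alpha, delta, charlie, foxtrot, echo, charlie, delta]
i=0: L=alpha R=alpha -> agree -> alpha
i=1: L=delta R=delta -> agree -> delta
i=2: L=charlie R=charlie -> agree -> charlie
i=3: L=foxtrot R=foxtrot -> agree -> foxtrot
i=4: L=foxtrot, R=echo=BASE -> take LEFT -> foxtrot
i=5: L=charlie R=charlie -> agree -> charlie
i=6: L=alpha=BASE, R=delta -> take RIGHT -> delta
Index 6 -> delta

Answer: delta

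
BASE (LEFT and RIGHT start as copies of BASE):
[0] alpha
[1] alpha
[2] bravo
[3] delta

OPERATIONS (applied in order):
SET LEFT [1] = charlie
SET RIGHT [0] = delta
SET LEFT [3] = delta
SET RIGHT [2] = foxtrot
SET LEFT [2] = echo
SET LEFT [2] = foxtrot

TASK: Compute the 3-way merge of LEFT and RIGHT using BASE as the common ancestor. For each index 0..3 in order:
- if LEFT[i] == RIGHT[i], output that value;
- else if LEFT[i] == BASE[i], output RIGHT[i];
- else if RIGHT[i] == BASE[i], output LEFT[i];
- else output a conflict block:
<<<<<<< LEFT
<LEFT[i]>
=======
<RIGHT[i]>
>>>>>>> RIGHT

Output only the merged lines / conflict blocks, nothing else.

Final LEFT:  [alpha, charlie, foxtrot, delta]
Final RIGHT: [delta, alpha, foxtrot, delta]
i=0: L=alpha=BASE, R=delta -> take RIGHT -> delta
i=1: L=charlie, R=alpha=BASE -> take LEFT -> charlie
i=2: L=foxtrot R=foxtrot -> agree -> foxtrot
i=3: L=delta R=delta -> agree -> delta

Answer: delta
charlie
foxtrot
delta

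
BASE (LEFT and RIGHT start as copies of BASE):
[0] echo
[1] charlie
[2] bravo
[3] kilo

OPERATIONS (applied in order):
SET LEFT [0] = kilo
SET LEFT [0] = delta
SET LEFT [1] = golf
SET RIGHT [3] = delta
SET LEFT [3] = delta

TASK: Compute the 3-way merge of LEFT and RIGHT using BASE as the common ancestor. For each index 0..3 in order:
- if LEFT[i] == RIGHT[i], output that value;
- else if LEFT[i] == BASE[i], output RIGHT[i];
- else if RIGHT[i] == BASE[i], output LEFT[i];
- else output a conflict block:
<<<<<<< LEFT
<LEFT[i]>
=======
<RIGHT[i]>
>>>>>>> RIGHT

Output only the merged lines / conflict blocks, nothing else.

Final LEFT:  [delta, golf, bravo, delta]
Final RIGHT: [echo, charlie, bravo, delta]
i=0: L=delta, R=echo=BASE -> take LEFT -> delta
i=1: L=golf, R=charlie=BASE -> take LEFT -> golf
i=2: L=bravo R=bravo -> agree -> bravo
i=3: L=delta R=delta -> agree -> delta

Answer: delta
golf
bravo
delta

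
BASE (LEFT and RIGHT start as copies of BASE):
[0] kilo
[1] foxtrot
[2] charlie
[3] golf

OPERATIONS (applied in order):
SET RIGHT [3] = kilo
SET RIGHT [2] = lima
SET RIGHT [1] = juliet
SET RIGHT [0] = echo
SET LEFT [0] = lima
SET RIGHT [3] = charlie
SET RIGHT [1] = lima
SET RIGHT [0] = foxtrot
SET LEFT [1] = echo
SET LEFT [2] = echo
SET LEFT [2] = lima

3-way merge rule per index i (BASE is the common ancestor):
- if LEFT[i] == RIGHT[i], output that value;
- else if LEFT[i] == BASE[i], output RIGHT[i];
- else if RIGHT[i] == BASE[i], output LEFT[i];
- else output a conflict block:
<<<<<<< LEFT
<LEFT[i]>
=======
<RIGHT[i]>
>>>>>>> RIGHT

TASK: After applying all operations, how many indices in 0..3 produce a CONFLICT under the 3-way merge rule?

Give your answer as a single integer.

Answer: 2

Derivation:
Final LEFT:  [lima, echo, lima, golf]
Final RIGHT: [foxtrot, lima, lima, charlie]
i=0: BASE=kilo L=lima R=foxtrot all differ -> CONFLICT
i=1: BASE=foxtrot L=echo R=lima all differ -> CONFLICT
i=2: L=lima R=lima -> agree -> lima
i=3: L=golf=BASE, R=charlie -> take RIGHT -> charlie
Conflict count: 2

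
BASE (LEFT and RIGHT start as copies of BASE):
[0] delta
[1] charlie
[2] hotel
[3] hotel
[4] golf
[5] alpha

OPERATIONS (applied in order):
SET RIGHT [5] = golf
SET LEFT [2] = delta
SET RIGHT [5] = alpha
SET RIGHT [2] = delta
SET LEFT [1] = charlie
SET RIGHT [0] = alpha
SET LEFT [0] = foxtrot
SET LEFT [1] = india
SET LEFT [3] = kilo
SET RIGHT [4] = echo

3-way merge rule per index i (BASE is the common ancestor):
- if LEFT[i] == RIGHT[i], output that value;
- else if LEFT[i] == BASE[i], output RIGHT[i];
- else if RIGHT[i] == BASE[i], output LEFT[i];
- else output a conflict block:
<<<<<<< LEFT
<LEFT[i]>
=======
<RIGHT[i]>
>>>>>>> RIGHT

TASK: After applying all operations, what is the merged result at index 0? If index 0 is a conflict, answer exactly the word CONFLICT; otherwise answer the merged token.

Answer: CONFLICT

Derivation:
Final LEFT:  [foxtrot, india, delta, kilo, golf, alpha]
Final RIGHT: [alpha, charlie, delta, hotel, echo, alpha]
i=0: BASE=delta L=foxtrot R=alpha all differ -> CONFLICT
i=1: L=india, R=charlie=BASE -> take LEFT -> india
i=2: L=delta R=delta -> agree -> delta
i=3: L=kilo, R=hotel=BASE -> take LEFT -> kilo
i=4: L=golf=BASE, R=echo -> take RIGHT -> echo
i=5: L=alpha R=alpha -> agree -> alpha
Index 0 -> CONFLICT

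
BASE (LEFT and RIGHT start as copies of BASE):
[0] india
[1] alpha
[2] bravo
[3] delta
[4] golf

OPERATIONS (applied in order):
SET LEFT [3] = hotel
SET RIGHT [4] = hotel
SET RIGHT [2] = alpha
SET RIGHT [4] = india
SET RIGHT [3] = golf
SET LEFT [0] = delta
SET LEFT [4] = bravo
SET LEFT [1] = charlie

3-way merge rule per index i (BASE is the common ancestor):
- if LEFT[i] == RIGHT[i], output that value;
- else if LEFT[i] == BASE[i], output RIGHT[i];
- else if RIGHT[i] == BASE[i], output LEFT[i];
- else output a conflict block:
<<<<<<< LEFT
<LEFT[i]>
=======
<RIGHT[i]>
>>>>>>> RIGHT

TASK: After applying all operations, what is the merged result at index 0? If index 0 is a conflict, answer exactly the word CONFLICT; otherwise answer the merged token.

Answer: delta

Derivation:
Final LEFT:  [delta, charlie, bravo, hotel, bravo]
Final RIGHT: [india, alpha, alpha, golf, india]
i=0: L=delta, R=india=BASE -> take LEFT -> delta
i=1: L=charlie, R=alpha=BASE -> take LEFT -> charlie
i=2: L=bravo=BASE, R=alpha -> take RIGHT -> alpha
i=3: BASE=delta L=hotel R=golf all differ -> CONFLICT
i=4: BASE=golf L=bravo R=india all differ -> CONFLICT
Index 0 -> delta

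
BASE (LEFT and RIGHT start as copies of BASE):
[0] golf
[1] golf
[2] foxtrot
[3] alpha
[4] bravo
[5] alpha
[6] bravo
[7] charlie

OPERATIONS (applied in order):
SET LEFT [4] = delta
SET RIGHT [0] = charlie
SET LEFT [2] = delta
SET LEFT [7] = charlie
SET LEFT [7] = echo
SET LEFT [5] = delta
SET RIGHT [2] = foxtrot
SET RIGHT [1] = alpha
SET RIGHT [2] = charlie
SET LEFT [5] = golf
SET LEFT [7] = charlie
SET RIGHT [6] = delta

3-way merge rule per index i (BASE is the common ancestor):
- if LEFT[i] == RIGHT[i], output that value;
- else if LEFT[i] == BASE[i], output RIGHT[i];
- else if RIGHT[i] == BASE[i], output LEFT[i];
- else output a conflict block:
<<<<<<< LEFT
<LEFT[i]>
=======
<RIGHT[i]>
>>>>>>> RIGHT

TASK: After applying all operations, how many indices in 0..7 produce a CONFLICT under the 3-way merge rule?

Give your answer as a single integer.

Answer: 1

Derivation:
Final LEFT:  [golf, golf, delta, alpha, delta, golf, bravo, charlie]
Final RIGHT: [charlie, alpha, charlie, alpha, bravo, alpha, delta, charlie]
i=0: L=golf=BASE, R=charlie -> take RIGHT -> charlie
i=1: L=golf=BASE, R=alpha -> take RIGHT -> alpha
i=2: BASE=foxtrot L=delta R=charlie all differ -> CONFLICT
i=3: L=alpha R=alpha -> agree -> alpha
i=4: L=delta, R=bravo=BASE -> take LEFT -> delta
i=5: L=golf, R=alpha=BASE -> take LEFT -> golf
i=6: L=bravo=BASE, R=delta -> take RIGHT -> delta
i=7: L=charlie R=charlie -> agree -> charlie
Conflict count: 1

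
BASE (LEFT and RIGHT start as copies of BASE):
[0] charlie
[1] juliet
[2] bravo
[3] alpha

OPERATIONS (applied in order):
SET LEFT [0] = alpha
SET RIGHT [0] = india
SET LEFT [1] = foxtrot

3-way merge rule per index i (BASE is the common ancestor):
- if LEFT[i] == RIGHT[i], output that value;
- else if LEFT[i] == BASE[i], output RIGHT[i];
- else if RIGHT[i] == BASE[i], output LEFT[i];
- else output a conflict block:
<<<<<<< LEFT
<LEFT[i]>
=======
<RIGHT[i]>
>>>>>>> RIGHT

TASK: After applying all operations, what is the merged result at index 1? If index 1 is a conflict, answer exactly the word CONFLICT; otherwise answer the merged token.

Answer: foxtrot

Derivation:
Final LEFT:  [alpha, foxtrot, bravo, alpha]
Final RIGHT: [india, juliet, bravo, alpha]
i=0: BASE=charlie L=alpha R=india all differ -> CONFLICT
i=1: L=foxtrot, R=juliet=BASE -> take LEFT -> foxtrot
i=2: L=bravo R=bravo -> agree -> bravo
i=3: L=alpha R=alpha -> agree -> alpha
Index 1 -> foxtrot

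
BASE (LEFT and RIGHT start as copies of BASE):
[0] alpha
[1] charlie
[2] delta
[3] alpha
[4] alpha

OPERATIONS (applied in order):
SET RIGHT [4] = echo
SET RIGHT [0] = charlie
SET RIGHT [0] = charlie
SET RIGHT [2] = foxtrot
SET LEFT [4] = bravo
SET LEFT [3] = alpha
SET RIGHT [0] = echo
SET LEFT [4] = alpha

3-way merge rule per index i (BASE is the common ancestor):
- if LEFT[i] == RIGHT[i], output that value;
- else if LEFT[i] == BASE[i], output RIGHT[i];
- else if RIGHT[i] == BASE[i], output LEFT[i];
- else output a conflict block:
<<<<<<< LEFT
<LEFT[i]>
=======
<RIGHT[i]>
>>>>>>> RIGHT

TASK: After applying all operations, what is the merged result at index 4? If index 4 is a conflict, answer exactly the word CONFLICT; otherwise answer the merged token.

Final LEFT:  [alpha, charlie, delta, alpha, alpha]
Final RIGHT: [echo, charlie, foxtrot, alpha, echo]
i=0: L=alpha=BASE, R=echo -> take RIGHT -> echo
i=1: L=charlie R=charlie -> agree -> charlie
i=2: L=delta=BASE, R=foxtrot -> take RIGHT -> foxtrot
i=3: L=alpha R=alpha -> agree -> alpha
i=4: L=alpha=BASE, R=echo -> take RIGHT -> echo
Index 4 -> echo

Answer: echo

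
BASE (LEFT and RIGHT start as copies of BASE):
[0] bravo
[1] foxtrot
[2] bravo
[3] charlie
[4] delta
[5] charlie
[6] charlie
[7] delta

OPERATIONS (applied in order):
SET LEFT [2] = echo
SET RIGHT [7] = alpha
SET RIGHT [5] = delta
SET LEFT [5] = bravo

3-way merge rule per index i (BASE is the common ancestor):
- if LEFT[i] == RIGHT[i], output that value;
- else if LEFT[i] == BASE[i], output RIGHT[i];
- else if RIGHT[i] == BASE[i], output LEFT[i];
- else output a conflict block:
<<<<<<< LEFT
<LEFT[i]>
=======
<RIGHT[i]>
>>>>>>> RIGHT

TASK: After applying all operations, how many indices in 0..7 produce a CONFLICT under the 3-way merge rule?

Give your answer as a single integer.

Final LEFT:  [bravo, foxtrot, echo, charlie, delta, bravo, charlie, delta]
Final RIGHT: [bravo, foxtrot, bravo, charlie, delta, delta, charlie, alpha]
i=0: L=bravo R=bravo -> agree -> bravo
i=1: L=foxtrot R=foxtrot -> agree -> foxtrot
i=2: L=echo, R=bravo=BASE -> take LEFT -> echo
i=3: L=charlie R=charlie -> agree -> charlie
i=4: L=delta R=delta -> agree -> delta
i=5: BASE=charlie L=bravo R=delta all differ -> CONFLICT
i=6: L=charlie R=charlie -> agree -> charlie
i=7: L=delta=BASE, R=alpha -> take RIGHT -> alpha
Conflict count: 1

Answer: 1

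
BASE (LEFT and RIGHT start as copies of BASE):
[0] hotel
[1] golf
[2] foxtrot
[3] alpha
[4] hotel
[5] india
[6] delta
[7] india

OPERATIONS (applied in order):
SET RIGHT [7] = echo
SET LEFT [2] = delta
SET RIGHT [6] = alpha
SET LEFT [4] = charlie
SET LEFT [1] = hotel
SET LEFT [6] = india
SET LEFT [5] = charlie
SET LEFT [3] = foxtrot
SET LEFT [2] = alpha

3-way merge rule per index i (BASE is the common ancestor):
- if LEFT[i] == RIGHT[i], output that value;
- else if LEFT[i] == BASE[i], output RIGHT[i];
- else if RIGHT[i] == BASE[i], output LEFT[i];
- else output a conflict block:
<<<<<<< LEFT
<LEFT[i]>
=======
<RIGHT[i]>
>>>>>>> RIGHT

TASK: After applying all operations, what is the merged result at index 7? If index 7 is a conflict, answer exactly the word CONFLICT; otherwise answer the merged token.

Answer: echo

Derivation:
Final LEFT:  [hotel, hotel, alpha, foxtrot, charlie, charlie, india, india]
Final RIGHT: [hotel, golf, foxtrot, alpha, hotel, india, alpha, echo]
i=0: L=hotel R=hotel -> agree -> hotel
i=1: L=hotel, R=golf=BASE -> take LEFT -> hotel
i=2: L=alpha, R=foxtrot=BASE -> take LEFT -> alpha
i=3: L=foxtrot, R=alpha=BASE -> take LEFT -> foxtrot
i=4: L=charlie, R=hotel=BASE -> take LEFT -> charlie
i=5: L=charlie, R=india=BASE -> take LEFT -> charlie
i=6: BASE=delta L=india R=alpha all differ -> CONFLICT
i=7: L=india=BASE, R=echo -> take RIGHT -> echo
Index 7 -> echo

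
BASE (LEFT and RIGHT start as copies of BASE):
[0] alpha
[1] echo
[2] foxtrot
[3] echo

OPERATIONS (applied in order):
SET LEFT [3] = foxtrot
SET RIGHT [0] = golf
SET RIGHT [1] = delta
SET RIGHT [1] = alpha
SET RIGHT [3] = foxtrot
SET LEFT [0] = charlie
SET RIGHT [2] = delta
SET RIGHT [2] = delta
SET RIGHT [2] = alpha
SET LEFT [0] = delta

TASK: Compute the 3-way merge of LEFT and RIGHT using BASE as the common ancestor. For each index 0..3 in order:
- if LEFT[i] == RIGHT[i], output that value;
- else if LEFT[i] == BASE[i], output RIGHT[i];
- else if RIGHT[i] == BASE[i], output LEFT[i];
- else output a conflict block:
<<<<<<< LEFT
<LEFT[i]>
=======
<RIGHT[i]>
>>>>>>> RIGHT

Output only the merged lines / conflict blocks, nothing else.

Answer: <<<<<<< LEFT
delta
=======
golf
>>>>>>> RIGHT
alpha
alpha
foxtrot

Derivation:
Final LEFT:  [delta, echo, foxtrot, foxtrot]
Final RIGHT: [golf, alpha, alpha, foxtrot]
i=0: BASE=alpha L=delta R=golf all differ -> CONFLICT
i=1: L=echo=BASE, R=alpha -> take RIGHT -> alpha
i=2: L=foxtrot=BASE, R=alpha -> take RIGHT -> alpha
i=3: L=foxtrot R=foxtrot -> agree -> foxtrot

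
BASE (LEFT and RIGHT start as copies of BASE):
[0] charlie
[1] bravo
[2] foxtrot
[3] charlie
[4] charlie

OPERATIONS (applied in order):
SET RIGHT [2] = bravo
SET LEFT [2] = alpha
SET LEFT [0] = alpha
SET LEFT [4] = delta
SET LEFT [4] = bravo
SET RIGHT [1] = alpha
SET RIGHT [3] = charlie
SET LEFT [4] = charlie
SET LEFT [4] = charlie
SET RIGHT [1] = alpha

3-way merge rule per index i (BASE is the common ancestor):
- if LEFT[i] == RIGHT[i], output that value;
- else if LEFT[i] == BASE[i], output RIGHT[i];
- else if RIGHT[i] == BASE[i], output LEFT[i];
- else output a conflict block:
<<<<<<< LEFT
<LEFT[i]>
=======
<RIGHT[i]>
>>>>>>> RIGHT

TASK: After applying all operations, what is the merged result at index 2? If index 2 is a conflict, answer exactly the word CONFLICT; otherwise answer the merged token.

Final LEFT:  [alpha, bravo, alpha, charlie, charlie]
Final RIGHT: [charlie, alpha, bravo, charlie, charlie]
i=0: L=alpha, R=charlie=BASE -> take LEFT -> alpha
i=1: L=bravo=BASE, R=alpha -> take RIGHT -> alpha
i=2: BASE=foxtrot L=alpha R=bravo all differ -> CONFLICT
i=3: L=charlie R=charlie -> agree -> charlie
i=4: L=charlie R=charlie -> agree -> charlie
Index 2 -> CONFLICT

Answer: CONFLICT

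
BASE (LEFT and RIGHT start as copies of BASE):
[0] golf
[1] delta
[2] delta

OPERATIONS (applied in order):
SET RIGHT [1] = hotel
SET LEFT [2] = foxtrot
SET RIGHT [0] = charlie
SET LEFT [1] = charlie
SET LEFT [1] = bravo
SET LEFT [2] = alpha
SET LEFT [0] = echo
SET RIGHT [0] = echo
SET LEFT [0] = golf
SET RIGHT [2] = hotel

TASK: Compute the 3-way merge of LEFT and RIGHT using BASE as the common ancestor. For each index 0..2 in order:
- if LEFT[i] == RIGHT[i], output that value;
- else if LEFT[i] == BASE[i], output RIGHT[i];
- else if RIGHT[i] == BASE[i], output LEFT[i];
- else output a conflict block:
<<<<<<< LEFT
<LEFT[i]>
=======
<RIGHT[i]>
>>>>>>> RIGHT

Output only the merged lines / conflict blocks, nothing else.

Answer: echo
<<<<<<< LEFT
bravo
=======
hotel
>>>>>>> RIGHT
<<<<<<< LEFT
alpha
=======
hotel
>>>>>>> RIGHT

Derivation:
Final LEFT:  [golf, bravo, alpha]
Final RIGHT: [echo, hotel, hotel]
i=0: L=golf=BASE, R=echo -> take RIGHT -> echo
i=1: BASE=delta L=bravo R=hotel all differ -> CONFLICT
i=2: BASE=delta L=alpha R=hotel all differ -> CONFLICT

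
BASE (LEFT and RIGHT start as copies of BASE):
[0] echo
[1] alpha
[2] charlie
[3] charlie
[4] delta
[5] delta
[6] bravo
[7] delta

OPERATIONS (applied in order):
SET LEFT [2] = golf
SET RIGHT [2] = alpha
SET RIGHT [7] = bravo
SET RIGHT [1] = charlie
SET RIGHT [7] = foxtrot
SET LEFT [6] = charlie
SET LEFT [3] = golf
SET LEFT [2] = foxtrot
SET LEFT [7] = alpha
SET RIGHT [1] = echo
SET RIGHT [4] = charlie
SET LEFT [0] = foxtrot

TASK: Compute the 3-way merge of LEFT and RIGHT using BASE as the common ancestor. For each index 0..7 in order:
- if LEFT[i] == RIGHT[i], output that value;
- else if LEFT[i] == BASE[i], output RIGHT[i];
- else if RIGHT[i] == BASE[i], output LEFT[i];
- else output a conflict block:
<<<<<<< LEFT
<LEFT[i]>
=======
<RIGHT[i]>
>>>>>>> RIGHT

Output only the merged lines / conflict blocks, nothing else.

Answer: foxtrot
echo
<<<<<<< LEFT
foxtrot
=======
alpha
>>>>>>> RIGHT
golf
charlie
delta
charlie
<<<<<<< LEFT
alpha
=======
foxtrot
>>>>>>> RIGHT

Derivation:
Final LEFT:  [foxtrot, alpha, foxtrot, golf, delta, delta, charlie, alpha]
Final RIGHT: [echo, echo, alpha, charlie, charlie, delta, bravo, foxtrot]
i=0: L=foxtrot, R=echo=BASE -> take LEFT -> foxtrot
i=1: L=alpha=BASE, R=echo -> take RIGHT -> echo
i=2: BASE=charlie L=foxtrot R=alpha all differ -> CONFLICT
i=3: L=golf, R=charlie=BASE -> take LEFT -> golf
i=4: L=delta=BASE, R=charlie -> take RIGHT -> charlie
i=5: L=delta R=delta -> agree -> delta
i=6: L=charlie, R=bravo=BASE -> take LEFT -> charlie
i=7: BASE=delta L=alpha R=foxtrot all differ -> CONFLICT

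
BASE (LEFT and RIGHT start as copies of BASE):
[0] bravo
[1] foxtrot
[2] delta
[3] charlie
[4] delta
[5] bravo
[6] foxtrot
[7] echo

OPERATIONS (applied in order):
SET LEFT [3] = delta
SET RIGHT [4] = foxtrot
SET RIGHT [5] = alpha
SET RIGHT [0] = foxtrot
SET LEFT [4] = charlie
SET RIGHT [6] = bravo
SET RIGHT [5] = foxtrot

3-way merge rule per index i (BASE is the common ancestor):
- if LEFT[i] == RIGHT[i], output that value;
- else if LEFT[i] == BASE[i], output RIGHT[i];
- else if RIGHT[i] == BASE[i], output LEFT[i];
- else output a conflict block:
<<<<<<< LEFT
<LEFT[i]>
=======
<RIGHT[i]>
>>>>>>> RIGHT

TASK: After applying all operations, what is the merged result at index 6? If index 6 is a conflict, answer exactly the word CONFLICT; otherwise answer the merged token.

Answer: bravo

Derivation:
Final LEFT:  [bravo, foxtrot, delta, delta, charlie, bravo, foxtrot, echo]
Final RIGHT: [foxtrot, foxtrot, delta, charlie, foxtrot, foxtrot, bravo, echo]
i=0: L=bravo=BASE, R=foxtrot -> take RIGHT -> foxtrot
i=1: L=foxtrot R=foxtrot -> agree -> foxtrot
i=2: L=delta R=delta -> agree -> delta
i=3: L=delta, R=charlie=BASE -> take LEFT -> delta
i=4: BASE=delta L=charlie R=foxtrot all differ -> CONFLICT
i=5: L=bravo=BASE, R=foxtrot -> take RIGHT -> foxtrot
i=6: L=foxtrot=BASE, R=bravo -> take RIGHT -> bravo
i=7: L=echo R=echo -> agree -> echo
Index 6 -> bravo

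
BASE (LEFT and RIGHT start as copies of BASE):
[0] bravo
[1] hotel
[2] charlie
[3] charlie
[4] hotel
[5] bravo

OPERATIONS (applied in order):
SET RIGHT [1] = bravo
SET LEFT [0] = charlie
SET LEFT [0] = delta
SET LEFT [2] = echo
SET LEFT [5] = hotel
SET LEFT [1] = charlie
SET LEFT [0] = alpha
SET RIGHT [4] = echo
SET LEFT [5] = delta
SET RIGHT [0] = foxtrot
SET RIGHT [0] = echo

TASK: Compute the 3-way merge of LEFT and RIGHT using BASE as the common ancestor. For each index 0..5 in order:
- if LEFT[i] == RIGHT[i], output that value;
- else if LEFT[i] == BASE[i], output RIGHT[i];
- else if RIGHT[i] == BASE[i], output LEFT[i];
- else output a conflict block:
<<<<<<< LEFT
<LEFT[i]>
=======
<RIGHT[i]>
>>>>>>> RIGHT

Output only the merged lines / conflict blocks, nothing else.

Final LEFT:  [alpha, charlie, echo, charlie, hotel, delta]
Final RIGHT: [echo, bravo, charlie, charlie, echo, bravo]
i=0: BASE=bravo L=alpha R=echo all differ -> CONFLICT
i=1: BASE=hotel L=charlie R=bravo all differ -> CONFLICT
i=2: L=echo, R=charlie=BASE -> take LEFT -> echo
i=3: L=charlie R=charlie -> agree -> charlie
i=4: L=hotel=BASE, R=echo -> take RIGHT -> echo
i=5: L=delta, R=bravo=BASE -> take LEFT -> delta

Answer: <<<<<<< LEFT
alpha
=======
echo
>>>>>>> RIGHT
<<<<<<< LEFT
charlie
=======
bravo
>>>>>>> RIGHT
echo
charlie
echo
delta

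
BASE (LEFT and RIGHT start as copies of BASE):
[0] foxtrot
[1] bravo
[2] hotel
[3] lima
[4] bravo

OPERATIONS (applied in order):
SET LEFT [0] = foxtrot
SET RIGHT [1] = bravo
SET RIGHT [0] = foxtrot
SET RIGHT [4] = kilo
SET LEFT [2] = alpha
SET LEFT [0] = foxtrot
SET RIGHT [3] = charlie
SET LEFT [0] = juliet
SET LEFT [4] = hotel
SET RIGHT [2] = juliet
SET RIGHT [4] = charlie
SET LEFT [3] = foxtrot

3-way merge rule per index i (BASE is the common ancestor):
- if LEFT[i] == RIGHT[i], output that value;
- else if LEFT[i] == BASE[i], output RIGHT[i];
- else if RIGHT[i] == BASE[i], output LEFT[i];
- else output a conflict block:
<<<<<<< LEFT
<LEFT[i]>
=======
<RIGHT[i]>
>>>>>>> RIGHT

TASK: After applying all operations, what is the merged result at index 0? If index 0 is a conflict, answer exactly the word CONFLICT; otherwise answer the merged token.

Final LEFT:  [juliet, bravo, alpha, foxtrot, hotel]
Final RIGHT: [foxtrot, bravo, juliet, charlie, charlie]
i=0: L=juliet, R=foxtrot=BASE -> take LEFT -> juliet
i=1: L=bravo R=bravo -> agree -> bravo
i=2: BASE=hotel L=alpha R=juliet all differ -> CONFLICT
i=3: BASE=lima L=foxtrot R=charlie all differ -> CONFLICT
i=4: BASE=bravo L=hotel R=charlie all differ -> CONFLICT
Index 0 -> juliet

Answer: juliet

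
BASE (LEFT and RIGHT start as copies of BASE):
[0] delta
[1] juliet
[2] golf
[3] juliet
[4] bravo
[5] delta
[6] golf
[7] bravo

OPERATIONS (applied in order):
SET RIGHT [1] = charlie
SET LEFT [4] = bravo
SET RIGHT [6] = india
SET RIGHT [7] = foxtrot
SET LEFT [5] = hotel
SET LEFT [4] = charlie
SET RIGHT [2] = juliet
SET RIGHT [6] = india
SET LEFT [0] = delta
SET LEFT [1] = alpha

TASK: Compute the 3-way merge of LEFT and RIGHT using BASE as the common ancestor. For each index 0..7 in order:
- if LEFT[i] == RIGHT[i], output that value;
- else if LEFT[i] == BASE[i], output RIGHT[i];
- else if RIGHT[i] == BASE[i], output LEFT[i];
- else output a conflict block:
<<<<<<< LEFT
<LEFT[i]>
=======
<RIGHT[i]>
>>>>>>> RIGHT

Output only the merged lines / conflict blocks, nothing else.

Final LEFT:  [delta, alpha, golf, juliet, charlie, hotel, golf, bravo]
Final RIGHT: [delta, charlie, juliet, juliet, bravo, delta, india, foxtrot]
i=0: L=delta R=delta -> agree -> delta
i=1: BASE=juliet L=alpha R=charlie all differ -> CONFLICT
i=2: L=golf=BASE, R=juliet -> take RIGHT -> juliet
i=3: L=juliet R=juliet -> agree -> juliet
i=4: L=charlie, R=bravo=BASE -> take LEFT -> charlie
i=5: L=hotel, R=delta=BASE -> take LEFT -> hotel
i=6: L=golf=BASE, R=india -> take RIGHT -> india
i=7: L=bravo=BASE, R=foxtrot -> take RIGHT -> foxtrot

Answer: delta
<<<<<<< LEFT
alpha
=======
charlie
>>>>>>> RIGHT
juliet
juliet
charlie
hotel
india
foxtrot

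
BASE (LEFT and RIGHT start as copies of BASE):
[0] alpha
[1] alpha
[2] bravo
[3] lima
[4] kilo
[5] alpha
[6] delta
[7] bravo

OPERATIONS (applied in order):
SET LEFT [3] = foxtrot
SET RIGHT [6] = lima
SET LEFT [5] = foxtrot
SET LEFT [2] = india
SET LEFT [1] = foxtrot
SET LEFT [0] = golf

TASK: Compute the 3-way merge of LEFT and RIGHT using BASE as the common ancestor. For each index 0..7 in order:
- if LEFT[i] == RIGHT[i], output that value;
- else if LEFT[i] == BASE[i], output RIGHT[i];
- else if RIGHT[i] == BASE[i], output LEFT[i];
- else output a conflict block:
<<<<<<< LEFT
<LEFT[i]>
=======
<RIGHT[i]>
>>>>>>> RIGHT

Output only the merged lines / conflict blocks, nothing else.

Answer: golf
foxtrot
india
foxtrot
kilo
foxtrot
lima
bravo

Derivation:
Final LEFT:  [golf, foxtrot, india, foxtrot, kilo, foxtrot, delta, bravo]
Final RIGHT: [alpha, alpha, bravo, lima, kilo, alpha, lima, bravo]
i=0: L=golf, R=alpha=BASE -> take LEFT -> golf
i=1: L=foxtrot, R=alpha=BASE -> take LEFT -> foxtrot
i=2: L=india, R=bravo=BASE -> take LEFT -> india
i=3: L=foxtrot, R=lima=BASE -> take LEFT -> foxtrot
i=4: L=kilo R=kilo -> agree -> kilo
i=5: L=foxtrot, R=alpha=BASE -> take LEFT -> foxtrot
i=6: L=delta=BASE, R=lima -> take RIGHT -> lima
i=7: L=bravo R=bravo -> agree -> bravo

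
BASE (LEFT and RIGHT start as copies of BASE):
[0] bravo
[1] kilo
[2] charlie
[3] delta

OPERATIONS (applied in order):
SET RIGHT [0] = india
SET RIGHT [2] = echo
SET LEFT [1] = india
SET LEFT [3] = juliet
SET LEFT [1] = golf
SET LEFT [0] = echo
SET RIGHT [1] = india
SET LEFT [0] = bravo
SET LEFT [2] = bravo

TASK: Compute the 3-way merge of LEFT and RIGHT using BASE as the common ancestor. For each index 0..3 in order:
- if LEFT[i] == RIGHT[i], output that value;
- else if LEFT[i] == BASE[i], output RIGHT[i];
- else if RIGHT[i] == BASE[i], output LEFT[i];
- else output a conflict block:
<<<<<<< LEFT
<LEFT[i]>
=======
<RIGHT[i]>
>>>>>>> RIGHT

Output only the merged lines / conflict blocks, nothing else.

Final LEFT:  [bravo, golf, bravo, juliet]
Final RIGHT: [india, india, echo, delta]
i=0: L=bravo=BASE, R=india -> take RIGHT -> india
i=1: BASE=kilo L=golf R=india all differ -> CONFLICT
i=2: BASE=charlie L=bravo R=echo all differ -> CONFLICT
i=3: L=juliet, R=delta=BASE -> take LEFT -> juliet

Answer: india
<<<<<<< LEFT
golf
=======
india
>>>>>>> RIGHT
<<<<<<< LEFT
bravo
=======
echo
>>>>>>> RIGHT
juliet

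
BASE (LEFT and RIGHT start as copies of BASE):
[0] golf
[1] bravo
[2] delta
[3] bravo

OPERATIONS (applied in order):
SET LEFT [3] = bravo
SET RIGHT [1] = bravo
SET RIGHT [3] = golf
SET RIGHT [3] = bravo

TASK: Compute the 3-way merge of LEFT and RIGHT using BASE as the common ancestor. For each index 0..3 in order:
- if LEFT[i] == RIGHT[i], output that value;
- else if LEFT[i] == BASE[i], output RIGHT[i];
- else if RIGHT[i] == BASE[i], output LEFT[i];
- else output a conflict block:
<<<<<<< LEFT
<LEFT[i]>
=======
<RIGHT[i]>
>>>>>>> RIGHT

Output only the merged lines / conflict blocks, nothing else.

Final LEFT:  [golf, bravo, delta, bravo]
Final RIGHT: [golf, bravo, delta, bravo]
i=0: L=golf R=golf -> agree -> golf
i=1: L=bravo R=bravo -> agree -> bravo
i=2: L=delta R=delta -> agree -> delta
i=3: L=bravo R=bravo -> agree -> bravo

Answer: golf
bravo
delta
bravo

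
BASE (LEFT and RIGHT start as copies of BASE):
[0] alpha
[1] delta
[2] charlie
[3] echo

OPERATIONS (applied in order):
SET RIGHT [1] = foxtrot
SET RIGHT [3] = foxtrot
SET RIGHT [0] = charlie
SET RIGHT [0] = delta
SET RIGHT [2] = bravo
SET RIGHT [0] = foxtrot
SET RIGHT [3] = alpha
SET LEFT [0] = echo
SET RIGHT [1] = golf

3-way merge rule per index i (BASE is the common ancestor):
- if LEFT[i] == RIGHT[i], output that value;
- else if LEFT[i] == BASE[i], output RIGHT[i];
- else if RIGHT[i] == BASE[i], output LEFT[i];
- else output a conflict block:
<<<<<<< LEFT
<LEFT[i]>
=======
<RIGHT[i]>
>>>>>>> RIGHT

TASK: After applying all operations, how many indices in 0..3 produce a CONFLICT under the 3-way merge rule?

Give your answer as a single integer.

Final LEFT:  [echo, delta, charlie, echo]
Final RIGHT: [foxtrot, golf, bravo, alpha]
i=0: BASE=alpha L=echo R=foxtrot all differ -> CONFLICT
i=1: L=delta=BASE, R=golf -> take RIGHT -> golf
i=2: L=charlie=BASE, R=bravo -> take RIGHT -> bravo
i=3: L=echo=BASE, R=alpha -> take RIGHT -> alpha
Conflict count: 1

Answer: 1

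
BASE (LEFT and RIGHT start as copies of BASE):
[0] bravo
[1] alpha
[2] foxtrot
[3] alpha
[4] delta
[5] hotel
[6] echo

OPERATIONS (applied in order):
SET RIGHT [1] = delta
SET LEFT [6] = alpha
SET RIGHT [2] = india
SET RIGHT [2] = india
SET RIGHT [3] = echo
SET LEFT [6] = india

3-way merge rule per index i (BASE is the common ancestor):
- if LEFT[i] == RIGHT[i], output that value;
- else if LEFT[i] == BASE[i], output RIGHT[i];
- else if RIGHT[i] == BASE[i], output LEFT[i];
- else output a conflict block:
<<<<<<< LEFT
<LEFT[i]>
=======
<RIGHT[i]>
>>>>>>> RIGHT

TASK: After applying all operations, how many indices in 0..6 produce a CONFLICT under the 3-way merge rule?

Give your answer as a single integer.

Final LEFT:  [bravo, alpha, foxtrot, alpha, delta, hotel, india]
Final RIGHT: [bravo, delta, india, echo, delta, hotel, echo]
i=0: L=bravo R=bravo -> agree -> bravo
i=1: L=alpha=BASE, R=delta -> take RIGHT -> delta
i=2: L=foxtrot=BASE, R=india -> take RIGHT -> india
i=3: L=alpha=BASE, R=echo -> take RIGHT -> echo
i=4: L=delta R=delta -> agree -> delta
i=5: L=hotel R=hotel -> agree -> hotel
i=6: L=india, R=echo=BASE -> take LEFT -> india
Conflict count: 0

Answer: 0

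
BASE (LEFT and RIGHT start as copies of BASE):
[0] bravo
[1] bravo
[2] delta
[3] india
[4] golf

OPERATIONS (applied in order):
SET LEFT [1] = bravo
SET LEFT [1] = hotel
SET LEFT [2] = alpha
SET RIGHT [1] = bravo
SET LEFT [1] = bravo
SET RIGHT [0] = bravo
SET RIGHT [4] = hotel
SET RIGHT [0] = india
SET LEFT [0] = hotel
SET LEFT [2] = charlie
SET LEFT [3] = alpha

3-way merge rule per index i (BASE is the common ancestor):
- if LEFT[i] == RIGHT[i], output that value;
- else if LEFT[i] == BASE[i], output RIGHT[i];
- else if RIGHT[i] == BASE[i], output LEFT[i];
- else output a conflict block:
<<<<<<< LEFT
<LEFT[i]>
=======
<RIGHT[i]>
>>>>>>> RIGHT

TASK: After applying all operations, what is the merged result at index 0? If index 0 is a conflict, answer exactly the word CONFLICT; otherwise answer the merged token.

Answer: CONFLICT

Derivation:
Final LEFT:  [hotel, bravo, charlie, alpha, golf]
Final RIGHT: [india, bravo, delta, india, hotel]
i=0: BASE=bravo L=hotel R=india all differ -> CONFLICT
i=1: L=bravo R=bravo -> agree -> bravo
i=2: L=charlie, R=delta=BASE -> take LEFT -> charlie
i=3: L=alpha, R=india=BASE -> take LEFT -> alpha
i=4: L=golf=BASE, R=hotel -> take RIGHT -> hotel
Index 0 -> CONFLICT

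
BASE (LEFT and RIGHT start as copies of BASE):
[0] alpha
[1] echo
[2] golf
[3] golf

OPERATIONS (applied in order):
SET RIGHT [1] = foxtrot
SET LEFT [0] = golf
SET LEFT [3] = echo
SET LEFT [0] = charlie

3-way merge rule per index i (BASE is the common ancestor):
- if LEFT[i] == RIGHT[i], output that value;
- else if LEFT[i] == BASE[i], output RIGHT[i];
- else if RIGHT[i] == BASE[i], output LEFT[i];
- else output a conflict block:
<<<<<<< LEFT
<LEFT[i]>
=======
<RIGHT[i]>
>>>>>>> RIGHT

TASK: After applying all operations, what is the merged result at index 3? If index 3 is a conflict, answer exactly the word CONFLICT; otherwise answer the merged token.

Final LEFT:  [charlie, echo, golf, echo]
Final RIGHT: [alpha, foxtrot, golf, golf]
i=0: L=charlie, R=alpha=BASE -> take LEFT -> charlie
i=1: L=echo=BASE, R=foxtrot -> take RIGHT -> foxtrot
i=2: L=golf R=golf -> agree -> golf
i=3: L=echo, R=golf=BASE -> take LEFT -> echo
Index 3 -> echo

Answer: echo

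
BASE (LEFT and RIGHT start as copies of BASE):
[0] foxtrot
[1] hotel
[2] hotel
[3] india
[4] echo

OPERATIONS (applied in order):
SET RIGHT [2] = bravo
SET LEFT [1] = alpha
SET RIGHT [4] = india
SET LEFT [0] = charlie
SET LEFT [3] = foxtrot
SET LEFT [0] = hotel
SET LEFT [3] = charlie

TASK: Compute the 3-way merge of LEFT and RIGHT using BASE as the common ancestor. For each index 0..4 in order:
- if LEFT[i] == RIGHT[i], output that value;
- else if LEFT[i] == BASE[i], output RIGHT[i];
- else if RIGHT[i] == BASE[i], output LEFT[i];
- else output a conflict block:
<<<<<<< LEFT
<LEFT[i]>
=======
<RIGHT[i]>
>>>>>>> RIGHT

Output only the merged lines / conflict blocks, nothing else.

Final LEFT:  [hotel, alpha, hotel, charlie, echo]
Final RIGHT: [foxtrot, hotel, bravo, india, india]
i=0: L=hotel, R=foxtrot=BASE -> take LEFT -> hotel
i=1: L=alpha, R=hotel=BASE -> take LEFT -> alpha
i=2: L=hotel=BASE, R=bravo -> take RIGHT -> bravo
i=3: L=charlie, R=india=BASE -> take LEFT -> charlie
i=4: L=echo=BASE, R=india -> take RIGHT -> india

Answer: hotel
alpha
bravo
charlie
india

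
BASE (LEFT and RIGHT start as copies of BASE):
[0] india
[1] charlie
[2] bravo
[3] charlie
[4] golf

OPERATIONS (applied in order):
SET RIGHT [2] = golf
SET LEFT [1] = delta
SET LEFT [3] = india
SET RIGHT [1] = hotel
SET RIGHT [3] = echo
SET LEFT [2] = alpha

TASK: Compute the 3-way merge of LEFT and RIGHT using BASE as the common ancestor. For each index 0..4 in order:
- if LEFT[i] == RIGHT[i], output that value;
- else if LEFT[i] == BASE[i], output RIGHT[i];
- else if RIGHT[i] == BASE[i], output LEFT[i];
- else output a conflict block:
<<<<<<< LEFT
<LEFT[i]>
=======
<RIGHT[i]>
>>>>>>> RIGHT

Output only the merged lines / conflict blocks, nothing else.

Final LEFT:  [india, delta, alpha, india, golf]
Final RIGHT: [india, hotel, golf, echo, golf]
i=0: L=india R=india -> agree -> india
i=1: BASE=charlie L=delta R=hotel all differ -> CONFLICT
i=2: BASE=bravo L=alpha R=golf all differ -> CONFLICT
i=3: BASE=charlie L=india R=echo all differ -> CONFLICT
i=4: L=golf R=golf -> agree -> golf

Answer: india
<<<<<<< LEFT
delta
=======
hotel
>>>>>>> RIGHT
<<<<<<< LEFT
alpha
=======
golf
>>>>>>> RIGHT
<<<<<<< LEFT
india
=======
echo
>>>>>>> RIGHT
golf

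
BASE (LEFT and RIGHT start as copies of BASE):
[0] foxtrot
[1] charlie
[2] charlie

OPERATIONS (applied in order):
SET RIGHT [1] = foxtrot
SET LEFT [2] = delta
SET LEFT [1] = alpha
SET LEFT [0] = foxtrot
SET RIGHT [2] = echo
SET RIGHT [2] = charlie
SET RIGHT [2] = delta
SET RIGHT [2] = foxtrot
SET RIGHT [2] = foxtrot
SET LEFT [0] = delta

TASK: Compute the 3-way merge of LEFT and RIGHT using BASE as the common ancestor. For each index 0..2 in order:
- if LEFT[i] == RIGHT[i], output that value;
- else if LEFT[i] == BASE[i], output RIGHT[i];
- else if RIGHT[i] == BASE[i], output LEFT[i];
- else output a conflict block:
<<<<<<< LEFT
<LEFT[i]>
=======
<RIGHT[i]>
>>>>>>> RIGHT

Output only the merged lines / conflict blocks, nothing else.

Answer: delta
<<<<<<< LEFT
alpha
=======
foxtrot
>>>>>>> RIGHT
<<<<<<< LEFT
delta
=======
foxtrot
>>>>>>> RIGHT

Derivation:
Final LEFT:  [delta, alpha, delta]
Final RIGHT: [foxtrot, foxtrot, foxtrot]
i=0: L=delta, R=foxtrot=BASE -> take LEFT -> delta
i=1: BASE=charlie L=alpha R=foxtrot all differ -> CONFLICT
i=2: BASE=charlie L=delta R=foxtrot all differ -> CONFLICT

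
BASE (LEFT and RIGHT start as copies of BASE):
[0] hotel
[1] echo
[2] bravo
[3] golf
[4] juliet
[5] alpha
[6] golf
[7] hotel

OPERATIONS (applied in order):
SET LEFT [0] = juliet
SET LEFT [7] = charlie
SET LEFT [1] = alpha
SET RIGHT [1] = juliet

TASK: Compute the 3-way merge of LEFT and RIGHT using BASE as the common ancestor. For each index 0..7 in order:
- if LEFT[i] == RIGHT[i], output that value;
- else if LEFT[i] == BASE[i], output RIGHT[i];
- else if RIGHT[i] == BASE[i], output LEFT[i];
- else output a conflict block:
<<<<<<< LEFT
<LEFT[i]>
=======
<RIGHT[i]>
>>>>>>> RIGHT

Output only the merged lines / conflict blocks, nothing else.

Answer: juliet
<<<<<<< LEFT
alpha
=======
juliet
>>>>>>> RIGHT
bravo
golf
juliet
alpha
golf
charlie

Derivation:
Final LEFT:  [juliet, alpha, bravo, golf, juliet, alpha, golf, charlie]
Final RIGHT: [hotel, juliet, bravo, golf, juliet, alpha, golf, hotel]
i=0: L=juliet, R=hotel=BASE -> take LEFT -> juliet
i=1: BASE=echo L=alpha R=juliet all differ -> CONFLICT
i=2: L=bravo R=bravo -> agree -> bravo
i=3: L=golf R=golf -> agree -> golf
i=4: L=juliet R=juliet -> agree -> juliet
i=5: L=alpha R=alpha -> agree -> alpha
i=6: L=golf R=golf -> agree -> golf
i=7: L=charlie, R=hotel=BASE -> take LEFT -> charlie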